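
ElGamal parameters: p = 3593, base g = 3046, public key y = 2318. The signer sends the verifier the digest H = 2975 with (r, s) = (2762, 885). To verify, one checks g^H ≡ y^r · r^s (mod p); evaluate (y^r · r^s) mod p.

2535

2318^2 = 5373124 ≡ 1589
2318^4 ≡ 1589^2 = 2524921 ≡ 2635
2318^8 ≡ 2635^2 = 6943225 ≡ 1549
2318^16 ≡ 1549^2 = 2399401 ≡ 2870
2318^32 ≡ 2870^2 = 8236900 ≡ 1744
2318^64 ≡ 1744^2 = 3041536 ≡ 1858
2318^128 ≡ 1858^2 = 3452164 ≡ 2884
2318^256 ≡ 2884^2 = 8317456 ≡ 3254
2318^512 ≡ 3254^2 = 10588516 ≡ 3538
2318^1024 ≡ 3538^2 = 12517444 ≡ 3025
2318^2048 ≡ 3025^2 = 9150625 ≡ 2847
2762 = 2048 + 512 + 128 + 64 + 8 + 2, so 2318^2762 ≡ 2847·3538·2884·1858·1549·1589 ≡ 2164 (mod 3593)
2762^2 = 7628644 ≡ 705
2762^4 ≡ 705^2 = 497025 ≡ 1191
2762^8 ≡ 1191^2 = 1418481 ≡ 2839
2762^16 ≡ 2839^2 = 8059921 ≡ 822
2762^32 ≡ 822^2 = 675684 ≡ 200
2762^64 ≡ 200^2 = 40000 ≡ 477
2762^128 ≡ 477^2 = 227529 ≡ 1170
2762^256 ≡ 1170^2 = 1368900 ≡ 3560
2762^512 ≡ 3560^2 = 12673600 ≡ 1089
885 = 512 + 256 + 64 + 32 + 16 + 4 + 1, so 2762^885 ≡ 1089·3560·477·200·822·1191·2762 ≡ 2500 (mod 3593)
y^r · r^s ≡ 2164·2500 = 5410000 ≡ 2535 (mod 3593)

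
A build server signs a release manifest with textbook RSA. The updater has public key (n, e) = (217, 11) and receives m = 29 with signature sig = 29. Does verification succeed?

passes

sig^2 ≡ 29^2 = 841 ≡ 190
sig^4 ≡ 190^2 = 36100 ≡ 78
sig^8 ≡ 78^2 = 6084 ≡ 8
11 = 8 + 2 + 1, so sig^11 ≡ 8·190·29 ≡ 29 (mod 217)
29 = m, so the signature checks out.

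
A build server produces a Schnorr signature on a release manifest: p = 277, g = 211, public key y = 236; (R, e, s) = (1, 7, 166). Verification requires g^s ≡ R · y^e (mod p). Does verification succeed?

passes

g^s mod p:
211^2 = 44521 ≡ 201
211^4 ≡ 201^2 = 40401 ≡ 236
211^8 ≡ 236^2 = 55696 ≡ 19
211^16 ≡ 19^2 = 361 ≡ 84
211^32 ≡ 84^2 = 7056 ≡ 131
211^64 ≡ 131^2 = 17161 ≡ 264
211^128 ≡ 264^2 = 69696 ≡ 169
166 = 128 + 32 + 4 + 2, so 211^166 ≡ 169·131·236·201 ≡ 213 (mod 277)
R · y^e mod p:
236^2 = 55696 ≡ 19
236^4 ≡ 19^2 = 361 ≡ 84
7 = 4 + 2 + 1, so 236^7 ≡ 84·19·236 ≡ 213 (mod 277)
1·213 = 213 ≡ 213 (mod 277)
213 ≡ 213 (mod 277); signature holds.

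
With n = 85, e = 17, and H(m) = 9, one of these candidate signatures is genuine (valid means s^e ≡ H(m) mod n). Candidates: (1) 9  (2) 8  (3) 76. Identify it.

1

Candidate 1: Squares mod 85: 9^1≡9, 9^2≡81, 9^4≡16, 9^8≡1, 9^16≡1; 17 = 16 + 1, so 9^17 ≡ 1·9 ≡ 9 (mod 85)
  → matches H(m) = 9
Candidate 2: Squares mod 85: 8^1≡8, 8^2≡64, 8^4≡16, 8^8≡1, 8^16≡1; 17 = 16 + 1, so 8^17 ≡ 1·8 ≡ 8 (mod 85)
Candidate 3: Squares mod 85: 76^1≡76, 76^2≡81, 76^4≡16, 76^8≡1, 76^16≡1; 17 = 16 + 1, so 76^17 ≡ 1·76 ≡ 76 (mod 85)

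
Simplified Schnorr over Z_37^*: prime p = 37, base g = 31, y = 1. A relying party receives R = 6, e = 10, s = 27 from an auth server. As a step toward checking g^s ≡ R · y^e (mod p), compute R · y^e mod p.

6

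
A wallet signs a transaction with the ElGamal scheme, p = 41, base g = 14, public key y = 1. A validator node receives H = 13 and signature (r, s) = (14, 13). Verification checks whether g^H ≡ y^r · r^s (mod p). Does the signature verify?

verifies

Left side g^H mod p:
14^13 mod 41 = 27
Right side y^r · r^s mod p:
1^14 mod 41 = 1
14^13 mod 41 = 27
1·27 = 27 ≡ 27 (mod 41)
27 ≡ 27 (mod 41), so the signature is genuine.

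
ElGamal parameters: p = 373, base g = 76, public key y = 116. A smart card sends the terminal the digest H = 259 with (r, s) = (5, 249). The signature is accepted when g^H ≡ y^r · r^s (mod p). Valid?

Left side g^H mod p:
Squares mod 373: 76^1≡76, 76^2≡181, 76^4≡310, 76^8≡239, 76^16≡52, 76^32≡93, 76^64≡70, 76^128≡51, 76^256≡363
259 = 256 + 2 + 1, so 76^259 ≡ 363·181·76 ≡ 77 (mod 373)
Right side y^r · r^s mod p:
Squares mod 373: 116^1≡116, 116^2≡28, 116^4≡38
5 = 4 + 1, so 116^5 ≡ 38·116 ≡ 305 (mod 373)
Squares mod 373: 5^1≡5, 5^2≡25, 5^4≡252, 5^8≡94, 5^16≡257, 5^32≡28, 5^64≡38, 5^128≡325
249 = 128 + 64 + 32 + 16 + 8 + 1, so 5^249 ≡ 325·38·28·257·94·5 ≡ 67 (mod 373)
305·67 = 20435 ≡ 293 (mod 373)
77 ≠ 293, so verification fails.

no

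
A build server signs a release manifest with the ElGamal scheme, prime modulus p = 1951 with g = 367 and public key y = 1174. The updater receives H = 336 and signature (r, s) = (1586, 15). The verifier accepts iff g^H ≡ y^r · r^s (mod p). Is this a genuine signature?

Left side g^H mod p:
Squares mod 1951: 367^1≡367, 367^2≡70, 367^4≡998, 367^8≡994, 367^16≡830, 367^32≡197, 367^64≡1740, 367^128≡1599, 367^256≡991
336 = 256 + 64 + 16, so 367^336 ≡ 991·1740·830 ≡ 1277 (mod 1951)
Right side y^r · r^s mod p:
Squares mod 1951: 1174^1≡1174, 1174^2≡870, 1174^4≡1863, 1174^8≡1891, 1174^16≡1649, 1174^32≡1458, 1174^64≡1125, 1174^128≡1377, 1174^256≡1708, 1174^512≡519, 1174^1024≡123
1586 = 1024 + 512 + 32 + 16 + 2, so 1174^1586 ≡ 123·519·1458·1649·870 ≡ 320 (mod 1951)
Squares mod 1951: 1586^1≡1586, 1586^2≡557, 1586^4≡40, 1586^8≡1600
15 = 8 + 4 + 2 + 1, so 1586^15 ≡ 1600·40·557·1586 ≡ 1405 (mod 1951)
320·1405 = 449600 ≡ 870 (mod 1951)
1277 ≠ 870, so verification fails.

forged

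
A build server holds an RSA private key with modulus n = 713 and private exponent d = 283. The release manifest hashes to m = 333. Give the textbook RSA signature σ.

Squares mod 713: m^1≡333, m^2≡374, m^4≡128, m^8≡698, m^16≡225, m^32≡2, m^64≡4, m^128≡16, m^256≡256
283 = 256 + 16 + 8 + 2 + 1, so m^283 ≡ 256·225·698·374·333 ≡ 15 (mod 713)

15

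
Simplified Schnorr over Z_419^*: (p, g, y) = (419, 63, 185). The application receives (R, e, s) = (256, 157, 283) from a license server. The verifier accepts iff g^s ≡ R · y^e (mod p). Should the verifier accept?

accept

g^s mod p:
63^283 mod 419 = 243
R · y^e mod p:
185^157 mod 419 = 235
256·235 = 60160 ≡ 243 (mod 419)
243 ≡ 243 (mod 419); signature holds.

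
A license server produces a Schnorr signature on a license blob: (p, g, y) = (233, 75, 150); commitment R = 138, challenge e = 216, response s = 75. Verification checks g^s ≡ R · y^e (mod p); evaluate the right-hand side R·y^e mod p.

3

150^2 = 22500 ≡ 132
150^4 ≡ 132^2 = 17424 ≡ 182
150^8 ≡ 182^2 = 33124 ≡ 38
150^16 ≡ 38^2 = 1444 ≡ 46
150^32 ≡ 46^2 = 2116 ≡ 19
150^64 ≡ 19^2 = 361 ≡ 128
150^128 ≡ 128^2 = 16384 ≡ 74
216 = 128 + 64 + 16 + 8, so 150^216 ≡ 74·128·46·38 ≡ 76 (mod 233)
R · y^e ≡ 138·76 = 10488 ≡ 3 (mod 233)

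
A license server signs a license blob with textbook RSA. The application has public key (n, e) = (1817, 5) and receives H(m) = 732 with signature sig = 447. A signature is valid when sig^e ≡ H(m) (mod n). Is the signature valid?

Squares mod 1817: sig^1≡447, sig^2≡1756, sig^4≡87
5 = 4 + 1, so sig^5 ≡ 87·447 ≡ 732 (mod 1817)
sig^5 mod 1817 = 732 matches H(m).

valid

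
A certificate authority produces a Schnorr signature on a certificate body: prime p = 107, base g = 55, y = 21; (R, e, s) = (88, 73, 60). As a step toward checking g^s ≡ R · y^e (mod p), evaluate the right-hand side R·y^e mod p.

64

21^2 = 441 ≡ 13
21^4 ≡ 13^2 = 169 ≡ 62
21^8 ≡ 62^2 = 3844 ≡ 99
21^16 ≡ 99^2 = 9801 ≡ 64
21^32 ≡ 64^2 = 4096 ≡ 30
21^64 ≡ 30^2 = 900 ≡ 44
73 = 64 + 8 + 1, so 21^73 ≡ 44·99·21 ≡ 98 (mod 107)
R · y^e ≡ 88·98 = 8624 ≡ 64 (mod 107)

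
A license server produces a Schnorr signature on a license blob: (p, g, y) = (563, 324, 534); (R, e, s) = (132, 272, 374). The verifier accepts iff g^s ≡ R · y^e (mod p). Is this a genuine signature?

g^s mod p:
324^374 mod 563 = 30
R · y^e mod p:
534^272 mod 563 = 77
132·77 = 10164 ≡ 30 (mod 563)
30 ≡ 30 (mod 563); signature holds.

genuine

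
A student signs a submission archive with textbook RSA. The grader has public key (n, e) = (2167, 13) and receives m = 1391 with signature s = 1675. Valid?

s^2 ≡ 1675^2 = 2805625 ≡ 1527
s^4 ≡ 1527^2 = 2331729 ≡ 37
s^8 ≡ 37^2 = 1369
13 = 8 + 4 + 1, so s^13 ≡ 1369·37·1675 ≡ 1391 (mod 2167)
s^13 mod 2167 = 1391 matches m.

yes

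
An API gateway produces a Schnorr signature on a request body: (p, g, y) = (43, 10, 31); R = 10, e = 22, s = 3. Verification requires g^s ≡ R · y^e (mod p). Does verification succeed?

fails

g^s mod p:
10^2 = 100 ≡ 14
3 = 2 + 1, so 10^3 ≡ 14·10 ≡ 11 (mod 43)
R · y^e mod p:
31^2 = 961 ≡ 15
31^4 ≡ 15^2 = 225 ≡ 10
31^8 ≡ 10^2 = 100 ≡ 14
31^16 ≡ 14^2 = 196 ≡ 24
22 = 16 + 4 + 2, so 31^22 ≡ 24·10·15 ≡ 31 (mod 43)
10·31 = 310 ≡ 9 (mod 43)
11 ≠ 9; the check fails.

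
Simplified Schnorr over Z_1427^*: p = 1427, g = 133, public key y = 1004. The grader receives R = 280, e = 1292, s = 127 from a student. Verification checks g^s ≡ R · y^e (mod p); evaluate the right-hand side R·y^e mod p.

1004^1292 mod 1427 = 111
R · y^e ≡ 280·111 = 31080 ≡ 1113 (mod 1427)

1113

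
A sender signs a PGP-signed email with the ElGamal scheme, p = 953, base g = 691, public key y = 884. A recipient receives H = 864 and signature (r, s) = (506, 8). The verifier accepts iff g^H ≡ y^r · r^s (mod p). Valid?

Left side g^H mod p:
691^864 mod 953 = 796
Right side y^r · r^s mod p:
884^506 mod 953 = 417
506^8 mod 953 = 347
417·347 = 144699 ≡ 796 (mod 953)
796 ≡ 796 (mod 953), so the signature is genuine.

yes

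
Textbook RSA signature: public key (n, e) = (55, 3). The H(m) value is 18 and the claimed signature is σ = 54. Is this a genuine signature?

forged

σ^2 ≡ 54^2 = 2916 ≡ 1
3 = 2 + 1, so σ^3 ≡ 1·54 ≡ 54 (mod 55)
54 ≠ 18, so verification fails.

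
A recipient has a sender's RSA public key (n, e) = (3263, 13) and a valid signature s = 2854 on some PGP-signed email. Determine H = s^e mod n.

s^13 mod 3263 = 3257

3257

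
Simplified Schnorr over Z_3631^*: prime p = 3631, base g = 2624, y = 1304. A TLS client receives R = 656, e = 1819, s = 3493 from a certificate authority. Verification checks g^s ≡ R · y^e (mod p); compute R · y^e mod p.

2677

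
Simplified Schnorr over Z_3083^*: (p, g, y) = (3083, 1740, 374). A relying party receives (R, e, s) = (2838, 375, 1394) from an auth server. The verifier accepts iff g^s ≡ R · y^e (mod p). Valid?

g^s mod p:
1740^2 = 3027600 ≡ 94
1740^4 ≡ 94^2 = 8836 ≡ 2670
1740^8 ≡ 2670^2 = 7128900 ≡ 1004
1740^16 ≡ 1004^2 = 1008016 ≡ 2958
1740^32 ≡ 2958^2 = 8749764 ≡ 210
1740^64 ≡ 210^2 = 44100 ≡ 938
1740^128 ≡ 938^2 = 879844 ≡ 1189
1740^256 ≡ 1189^2 = 1413721 ≡ 1707
1740^512 ≡ 1707^2 = 2913849 ≡ 414
1740^1024 ≡ 414^2 = 171396 ≡ 1831
1394 = 1024 + 256 + 64 + 32 + 16 + 2, so 1740^1394 ≡ 1831·1707·938·210·2958·94 ≡ 2288 (mod 3083)
R · y^e mod p:
374^2 = 139876 ≡ 1141
374^4 ≡ 1141^2 = 1301881 ≡ 855
374^8 ≡ 855^2 = 731025 ≡ 354
374^16 ≡ 354^2 = 125316 ≡ 1996
374^32 ≡ 1996^2 = 3984016 ≡ 780
374^64 ≡ 780^2 = 608400 ≡ 1049
374^128 ≡ 1049^2 = 1100401 ≡ 2853
374^256 ≡ 2853^2 = 8139609 ≡ 489
375 = 256 + 64 + 32 + 16 + 4 + 2 + 1, so 374^375 ≡ 489·1049·780·1996·855·1141·374 ≡ 2949 (mod 3083)
2838·2949 = 8369262 ≡ 2000 (mod 3083)
2288 ≠ 2000; the check fails.

no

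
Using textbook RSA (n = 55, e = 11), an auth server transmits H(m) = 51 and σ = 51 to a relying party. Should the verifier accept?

accept

σ^2 ≡ 51^2 = 2601 ≡ 16
σ^4 ≡ 16^2 = 256 ≡ 36
σ^8 ≡ 36^2 = 1296 ≡ 31
11 = 8 + 2 + 1, so σ^11 ≡ 31·16·51 ≡ 51 (mod 55)
σ^11 mod 55 = 51 matches H(m).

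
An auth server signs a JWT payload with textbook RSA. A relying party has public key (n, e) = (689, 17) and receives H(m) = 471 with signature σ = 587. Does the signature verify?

Squares mod 689: σ^1≡587, σ^2≡69, σ^4≡627, σ^8≡399, σ^16≡42
17 = 16 + 1, so σ^17 ≡ 42·587 ≡ 539 (mod 689)
σ^17 mod 689 = 539, but H(m) = 471.

does not verify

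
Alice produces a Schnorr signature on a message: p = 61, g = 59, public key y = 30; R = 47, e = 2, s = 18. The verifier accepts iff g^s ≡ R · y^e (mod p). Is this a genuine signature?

genuine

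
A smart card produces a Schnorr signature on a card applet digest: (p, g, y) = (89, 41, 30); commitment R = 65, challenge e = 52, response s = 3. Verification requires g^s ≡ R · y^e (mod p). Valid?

g^s mod p:
Squares mod 89: 41^1≡41, 41^2≡79
3 = 2 + 1, so 41^3 ≡ 79·41 ≡ 35 (mod 89)
R · y^e mod p:
Squares mod 89: 30^1≡30, 30^2≡10, 30^4≡11, 30^8≡32, 30^16≡45, 30^32≡67
52 = 32 + 16 + 4, so 30^52 ≡ 67·45·11 ≡ 57 (mod 89)
65·57 = 3705 ≡ 56 (mod 89)
35 ≠ 56; the check fails.

no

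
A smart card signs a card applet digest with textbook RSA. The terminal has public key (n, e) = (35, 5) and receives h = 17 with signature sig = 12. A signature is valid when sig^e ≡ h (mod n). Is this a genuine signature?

genuine

Squares mod 35: sig^1≡12, sig^2≡4, sig^4≡16
5 = 4 + 1, so sig^5 ≡ 16·12 ≡ 17 (mod 35)
sig^5 mod 35 = 17 matches h.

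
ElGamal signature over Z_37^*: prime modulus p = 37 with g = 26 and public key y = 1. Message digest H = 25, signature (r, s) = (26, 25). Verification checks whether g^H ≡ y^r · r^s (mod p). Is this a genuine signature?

Left side g^H mod p:
26^2 = 676 ≡ 10
26^4 ≡ 10^2 = 100 ≡ 26
26^8 ≡ 26^2 = 676 ≡ 10
26^16 ≡ 10^2 = 100 ≡ 26
25 = 16 + 8 + 1, so 26^25 ≡ 26·10·26 ≡ 26 (mod 37)
Right side y^r · r^s mod p:
1^2 = 1
1^4 ≡ 1^2 = 1
1^8 ≡ 1^2 = 1
1^16 ≡ 1^2 = 1
26 = 16 + 8 + 2, so 1^26 ≡ 1·1·1 ≡ 1 (mod 37)
26^2 = 676 ≡ 10
26^4 ≡ 10^2 = 100 ≡ 26
26^8 ≡ 26^2 = 676 ≡ 10
26^16 ≡ 10^2 = 100 ≡ 26
25 = 16 + 8 + 1, so 26^25 ≡ 26·10·26 ≡ 26 (mod 37)
1·26 = 26 ≡ 26 (mod 37)
26 ≡ 26 (mod 37), so the signature is genuine.

genuine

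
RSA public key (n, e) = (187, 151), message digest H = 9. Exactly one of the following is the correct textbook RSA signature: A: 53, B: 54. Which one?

A

Candidate A: Squares mod 187: 53^1≡53, 53^2≡4, 53^4≡16, 53^8≡69, 53^16≡86, 53^32≡103, 53^64≡137, 53^128≡69; 151 = 128 + 16 + 4 + 2 + 1, so 53^151 ≡ 69·86·16·4·53 ≡ 9 (mod 187)
  → matches H = 9
Candidate B: Squares mod 187: 54^1≡54, 54^2≡111, 54^4≡166, 54^8≡67, 54^16≡1, 54^32≡1, 54^64≡1, 54^128≡1; 151 = 128 + 16 + 4 + 2 + 1, so 54^151 ≡ 1·1·166·111·54 ≡ 164 (mod 187)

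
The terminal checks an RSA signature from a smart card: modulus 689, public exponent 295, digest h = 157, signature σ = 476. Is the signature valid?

Squares mod 689: σ^1≡476, σ^2≡584, σ^4≡1, σ^8≡1, σ^16≡1, σ^32≡1, σ^64≡1, σ^128≡1, σ^256≡1
295 = 256 + 32 + 4 + 2 + 1, so σ^295 ≡ 1·1·1·584·476 ≡ 317 (mod 689)
σ^295 mod 689 = 317, but h = 157.

invalid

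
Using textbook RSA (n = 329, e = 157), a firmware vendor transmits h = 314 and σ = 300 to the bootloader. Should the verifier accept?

σ^2 ≡ 300^2 = 90000 ≡ 183
σ^4 ≡ 183^2 = 33489 ≡ 260
σ^8 ≡ 260^2 = 67600 ≡ 155
σ^16 ≡ 155^2 = 24025 ≡ 8
σ^32 ≡ 8^2 = 64
σ^64 ≡ 64^2 = 4096 ≡ 148
σ^128 ≡ 148^2 = 21904 ≡ 190
157 = 128 + 16 + 8 + 4 + 1, so σ^157 ≡ 190·8·155·260·300 ≡ 314 (mod 329)
σ^157 mod 329 = 314 matches h.

accept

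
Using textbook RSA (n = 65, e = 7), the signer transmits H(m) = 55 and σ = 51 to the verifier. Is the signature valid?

σ^2 ≡ 51^2 = 2601 ≡ 1
σ^4 ≡ 1^2 = 1
7 = 4 + 2 + 1, so σ^7 ≡ 1·1·51 ≡ 51 (mod 65)
σ^7 mod 65 = 51, but H(m) = 55.

invalid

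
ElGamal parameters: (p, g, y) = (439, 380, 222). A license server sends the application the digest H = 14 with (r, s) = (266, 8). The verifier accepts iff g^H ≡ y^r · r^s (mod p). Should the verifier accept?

Left side g^H mod p:
Squares mod 439: 380^1≡380, 380^2≡408, 380^4≡83, 380^8≡304
14 = 8 + 4 + 2, so 380^14 ≡ 304·83·408 ≡ 106 (mod 439)
Right side y^r · r^s mod p:
Squares mod 439: 222^1≡222, 222^2≡116, 222^4≡286, 222^8≡142, 222^16≡409, 222^32≡22, 222^64≡45, 222^128≡269, 222^256≡365
266 = 256 + 8 + 2, so 222^266 ≡ 365·142·116 ≡ 175 (mod 439)
Squares mod 439: 266^1≡266, 266^2≡77, 266^4≡222, 266^8≡116
266^8 ≡ 116 (mod 439)
175·116 = 20300 ≡ 106 (mod 439)
106 ≡ 106 (mod 439), so the signature is genuine.

accept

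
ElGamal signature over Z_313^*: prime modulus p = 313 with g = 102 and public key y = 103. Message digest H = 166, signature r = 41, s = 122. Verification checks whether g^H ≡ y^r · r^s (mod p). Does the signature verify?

Left side g^H mod p:
102^2 = 10404 ≡ 75
102^4 ≡ 75^2 = 5625 ≡ 304
102^8 ≡ 304^2 = 92416 ≡ 81
102^16 ≡ 81^2 = 6561 ≡ 301
102^32 ≡ 301^2 = 90601 ≡ 144
102^64 ≡ 144^2 = 20736 ≡ 78
102^128 ≡ 78^2 = 6084 ≡ 137
166 = 128 + 32 + 4 + 2, so 102^166 ≡ 137·144·304·75 ≡ 185 (mod 313)
Right side y^r · r^s mod p:
103^2 = 10609 ≡ 280
103^4 ≡ 280^2 = 78400 ≡ 150
103^8 ≡ 150^2 = 22500 ≡ 277
103^16 ≡ 277^2 = 76729 ≡ 44
103^32 ≡ 44^2 = 1936 ≡ 58
41 = 32 + 8 + 1, so 103^41 ≡ 58·277·103 ≡ 280 (mod 313)
41^2 = 1681 ≡ 116
41^4 ≡ 116^2 = 13456 ≡ 310
41^8 ≡ 310^2 = 96100 ≡ 9
41^16 ≡ 9^2 = 81
41^32 ≡ 81^2 = 6561 ≡ 301
41^64 ≡ 301^2 = 90601 ≡ 144
122 = 64 + 32 + 16 + 8 + 2, so 41^122 ≡ 144·301·81·9·116 ≡ 275 (mod 313)
280·275 = 77000 ≡ 2 (mod 313)
185 ≠ 2, so verification fails.

does not verify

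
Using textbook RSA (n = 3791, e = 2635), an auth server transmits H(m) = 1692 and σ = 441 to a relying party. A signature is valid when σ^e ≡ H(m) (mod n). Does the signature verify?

does not verify

Squares mod 3791: σ^1≡441, σ^2≡1140, σ^4≡3078, σ^8≡375, σ^16≡358, σ^32≡3061, σ^64≡2160, σ^128≡2670, σ^256≡1820, σ^512≡2857, σ^1024≡426, σ^2048≡3299
2635 = 2048 + 512 + 64 + 8 + 2 + 1, so σ^2635 ≡ 3299·2857·2160·375·1140·441 ≡ 2583 (mod 3791)
The recovered value 2583 does not match the digest 1692.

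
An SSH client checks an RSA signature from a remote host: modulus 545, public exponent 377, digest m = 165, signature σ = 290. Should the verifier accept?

Squares mod 545: σ^1≡290, σ^2≡170, σ^4≡15, σ^8≡225, σ^16≡485, σ^32≡330, σ^64≡445, σ^128≡190, σ^256≡130
377 = 256 + 64 + 32 + 16 + 8 + 1, so σ^377 ≡ 130·445·330·485·225·290 ≡ 165 (mod 545)
165 = m, so the signature checks out.

accept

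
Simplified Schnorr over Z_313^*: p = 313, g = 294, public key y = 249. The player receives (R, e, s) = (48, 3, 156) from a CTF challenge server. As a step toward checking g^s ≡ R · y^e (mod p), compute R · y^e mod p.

249^2 = 62001 ≡ 27
3 = 2 + 1, so 249^3 ≡ 27·249 ≡ 150 (mod 313)
R · y^e ≡ 48·150 = 7200 ≡ 1 (mod 313)

1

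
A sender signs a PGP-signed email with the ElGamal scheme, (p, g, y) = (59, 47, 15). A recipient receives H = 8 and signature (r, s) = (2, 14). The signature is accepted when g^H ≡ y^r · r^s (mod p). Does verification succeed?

passes

Left side g^H mod p:
47^2 = 2209 ≡ 26
47^4 ≡ 26^2 = 676 ≡ 27
47^8 ≡ 27^2 = 729 ≡ 21
Right side y^r · r^s mod p:
15^2 = 225 ≡ 48
2^2 = 4
2^4 ≡ 4^2 = 16
2^8 ≡ 16^2 = 256 ≡ 20
14 = 8 + 4 + 2, so 2^14 ≡ 20·16·4 ≡ 41 (mod 59)
48·41 = 1968 ≡ 21 (mod 59)
21 ≡ 21 (mod 59), so the signature is genuine.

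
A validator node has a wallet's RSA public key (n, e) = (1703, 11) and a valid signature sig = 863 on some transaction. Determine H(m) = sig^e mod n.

645

Squares mod 1703: sig^1≡863, sig^2≡558, sig^4≡1418, sig^8≡1184
11 = 8 + 2 + 1, so sig^11 ≡ 1184·558·863 ≡ 645 (mod 1703)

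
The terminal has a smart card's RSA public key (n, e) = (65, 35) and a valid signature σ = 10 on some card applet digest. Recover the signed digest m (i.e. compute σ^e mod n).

30

σ^2 ≡ 10^2 = 100 ≡ 35
σ^4 ≡ 35^2 = 1225 ≡ 55
σ^8 ≡ 55^2 = 3025 ≡ 35
σ^16 ≡ 35^2 = 1225 ≡ 55
σ^32 ≡ 55^2 = 3025 ≡ 35
35 = 32 + 2 + 1, so σ^35 ≡ 35·35·10 ≡ 30 (mod 65)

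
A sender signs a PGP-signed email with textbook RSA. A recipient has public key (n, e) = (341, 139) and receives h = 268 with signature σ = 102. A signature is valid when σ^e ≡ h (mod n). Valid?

σ^139 mod 341 = 268
Since 268 equals the digest 268, verification succeeds.

yes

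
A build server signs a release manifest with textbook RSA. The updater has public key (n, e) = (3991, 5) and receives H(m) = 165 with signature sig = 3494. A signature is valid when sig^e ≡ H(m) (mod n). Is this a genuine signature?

Squares mod 3991: sig^1≡3494, sig^2≡3558, sig^4≡3903
5 = 4 + 1, so sig^5 ≡ 3903·3494 ≡ 3826 (mod 3991)
sig^5 mod 3991 = 3826, but H(m) = 165.

forged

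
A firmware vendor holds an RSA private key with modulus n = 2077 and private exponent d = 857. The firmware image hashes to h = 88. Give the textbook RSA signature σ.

1959

h^2 ≡ 88^2 = 7744 ≡ 1513
h^4 ≡ 1513^2 = 2289169 ≡ 315
h^8 ≡ 315^2 = 99225 ≡ 1606
h^16 ≡ 1606^2 = 2579236 ≡ 1679
h^32 ≡ 1679^2 = 2819041 ≡ 552
h^64 ≡ 552^2 = 304704 ≡ 1462
h^128 ≡ 1462^2 = 2137444 ≡ 211
h^256 ≡ 211^2 = 44521 ≡ 904
h^512 ≡ 904^2 = 817216 ≡ 955
857 = 512 + 256 + 64 + 16 + 8 + 1, so h^857 ≡ 955·904·1462·1679·1606·88 ≡ 1959 (mod 2077)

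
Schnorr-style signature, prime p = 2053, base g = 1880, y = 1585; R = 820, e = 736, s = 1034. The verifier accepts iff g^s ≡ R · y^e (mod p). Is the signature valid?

g^s mod p:
1880^2 = 3534400 ≡ 1187
1880^4 ≡ 1187^2 = 1408969 ≡ 611
1880^8 ≡ 611^2 = 373321 ≡ 1728
1880^16 ≡ 1728^2 = 2985984 ≡ 922
1880^32 ≡ 922^2 = 850084 ≡ 142
1880^64 ≡ 142^2 = 20164 ≡ 1687
1880^128 ≡ 1687^2 = 2845969 ≡ 511
1880^256 ≡ 511^2 = 261121 ≡ 390
1880^512 ≡ 390^2 = 152100 ≡ 178
1880^1024 ≡ 178^2 = 31684 ≡ 889
1034 = 1024 + 8 + 2, so 1880^1034 ≡ 889·1728·1187 ≡ 1728 (mod 2053)
R · y^e mod p:
1585^2 = 2512225 ≡ 1406
1585^4 ≡ 1406^2 = 1976836 ≡ 1850
1585^8 ≡ 1850^2 = 3422500 ≡ 149
1585^16 ≡ 149^2 = 22201 ≡ 1671
1585^32 ≡ 1671^2 = 2792241 ≡ 161
1585^64 ≡ 161^2 = 25921 ≡ 1285
1585^128 ≡ 1285^2 = 1651225 ≡ 613
1585^256 ≡ 613^2 = 375769 ≡ 70
1585^512 ≡ 70^2 = 4900 ≡ 794
736 = 512 + 128 + 64 + 32, so 1585^736 ≡ 794·613·1285·161 ≡ 613 (mod 2053)
820·613 = 502660 ≡ 1728 (mod 2053)
1728 ≡ 1728 (mod 2053); signature holds.

valid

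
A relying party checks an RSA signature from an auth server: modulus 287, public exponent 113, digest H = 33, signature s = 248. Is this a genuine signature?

s^2 ≡ 248^2 = 61504 ≡ 86
s^4 ≡ 86^2 = 7396 ≡ 221
s^8 ≡ 221^2 = 48841 ≡ 51
s^16 ≡ 51^2 = 2601 ≡ 18
s^32 ≡ 18^2 = 324 ≡ 37
s^64 ≡ 37^2 = 1369 ≡ 221
113 = 64 + 32 + 16 + 1, so s^113 ≡ 221·37·18·248 ≡ 33 (mod 287)
Since 33 equals the digest 33, verification succeeds.

genuine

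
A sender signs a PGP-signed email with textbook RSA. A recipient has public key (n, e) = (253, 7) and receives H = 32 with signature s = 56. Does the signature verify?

s^2 ≡ 56^2 = 3136 ≡ 100
s^4 ≡ 100^2 = 10000 ≡ 133
7 = 4 + 2 + 1, so s^7 ≡ 133·100·56 ≡ 221 (mod 253)
221 ≠ 32, so verification fails.

does not verify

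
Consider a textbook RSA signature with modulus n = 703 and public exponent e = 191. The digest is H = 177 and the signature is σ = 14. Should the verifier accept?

reject

σ^2 ≡ 14^2 = 196
σ^4 ≡ 196^2 = 38416 ≡ 454
σ^8 ≡ 454^2 = 206116 ≡ 137
σ^16 ≡ 137^2 = 18769 ≡ 491
σ^32 ≡ 491^2 = 241081 ≡ 655
σ^64 ≡ 655^2 = 429025 ≡ 195
σ^128 ≡ 195^2 = 38025 ≡ 63
191 = 128 + 32 + 16 + 8 + 4 + 2 + 1, so σ^191 ≡ 63·655·491·137·454·196·14 ≡ 526 (mod 703)
The recovered value 526 does not match the digest 177.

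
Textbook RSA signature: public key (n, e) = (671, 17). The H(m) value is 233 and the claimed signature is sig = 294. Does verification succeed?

passes

sig^2 ≡ 294^2 = 86436 ≡ 548
sig^4 ≡ 548^2 = 300304 ≡ 367
sig^8 ≡ 367^2 = 134689 ≡ 489
sig^16 ≡ 489^2 = 239121 ≡ 245
17 = 16 + 1, so sig^17 ≡ 245·294 ≡ 233 (mod 671)
sig^17 mod 671 = 233 matches H(m).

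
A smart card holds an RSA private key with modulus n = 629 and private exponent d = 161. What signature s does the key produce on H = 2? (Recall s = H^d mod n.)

240

H^2 ≡ 2^2 = 4
H^4 ≡ 4^2 = 16
H^8 ≡ 16^2 = 256
H^16 ≡ 256^2 = 65536 ≡ 120
H^32 ≡ 120^2 = 14400 ≡ 562
H^64 ≡ 562^2 = 315844 ≡ 86
H^128 ≡ 86^2 = 7396 ≡ 477
161 = 128 + 32 + 1, so H^161 ≡ 477·562·2 ≡ 240 (mod 629)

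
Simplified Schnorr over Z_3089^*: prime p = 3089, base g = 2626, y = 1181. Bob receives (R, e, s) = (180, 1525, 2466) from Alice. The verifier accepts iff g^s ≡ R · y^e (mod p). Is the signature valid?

valid

g^s mod p:
Squares mod 3089: 2626^1≡2626, 2626^2≡1228, 2626^4≡552, 2626^8≡1982, 2626^16≡2205, 2626^32≡3028, 2626^64≡632, 2626^128≡943, 2626^256≡2706, 2626^512≡1506, 2626^1024≡710, 2626^2048≡593
2466 = 2048 + 256 + 128 + 32 + 2, so 2626^2466 ≡ 593·2706·943·3028·1228 ≡ 2194 (mod 3089)
R · y^e mod p:
Squares mod 3089: 1181^1≡1181, 1181^2≡1622, 1181^4≡2145, 1181^8≡1504, 1181^16≡868, 1181^32≡2797, 1181^64≡1861, 1181^128≡552, 1181^256≡1982, 1181^512≡2205, 1181^1024≡3028
1525 = 1024 + 256 + 128 + 64 + 32 + 16 + 4 + 1, so 1181^1525 ≡ 3028·1982·552·1861·2797·868·2145·1181 ≡ 2655 (mod 3089)
180·2655 = 477900 ≡ 2194 (mod 3089)
2194 ≡ 2194 (mod 3089); signature holds.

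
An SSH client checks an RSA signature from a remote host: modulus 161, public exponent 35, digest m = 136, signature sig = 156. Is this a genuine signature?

Squares mod 161: sig^1≡156, sig^2≡25, sig^4≡142, sig^8≡39, sig^16≡72, sig^32≡32
35 = 32 + 2 + 1, so sig^35 ≡ 32·25·156 ≡ 25 (mod 161)
25 ≠ 136, so verification fails.

forged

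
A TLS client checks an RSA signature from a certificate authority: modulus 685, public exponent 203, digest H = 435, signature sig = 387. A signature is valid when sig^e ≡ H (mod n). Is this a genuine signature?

forged

Squares mod 685: sig^1≡387, sig^2≡439, sig^4≡236, sig^8≡211, sig^16≡681, sig^32≡16, sig^64≡256, sig^128≡461
203 = 128 + 64 + 8 + 2 + 1, so sig^203 ≡ 461·256·211·439·387 ≡ 588 (mod 685)
The recovered value 588 does not match the digest 435.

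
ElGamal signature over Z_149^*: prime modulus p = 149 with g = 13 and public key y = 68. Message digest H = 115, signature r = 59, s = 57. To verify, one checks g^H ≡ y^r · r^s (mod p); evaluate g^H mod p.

18

Squares mod 149: 13^1≡13, 13^2≡20, 13^4≡102, 13^8≡123, 13^16≡80, 13^32≡142, 13^64≡49
115 = 64 + 32 + 16 + 2 + 1, so 13^115 ≡ 49·142·80·20·13 ≡ 18 (mod 149)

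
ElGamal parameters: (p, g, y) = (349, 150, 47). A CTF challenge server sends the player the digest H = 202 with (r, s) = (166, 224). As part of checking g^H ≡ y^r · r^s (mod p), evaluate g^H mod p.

Squares mod 349: 150^1≡150, 150^2≡164, 150^4≡23, 150^8≡180, 150^16≡292, 150^32≡108, 150^64≡147, 150^128≡320
202 = 128 + 64 + 8 + 2, so 150^202 ≡ 320·147·180·164 ≡ 56 (mod 349)

56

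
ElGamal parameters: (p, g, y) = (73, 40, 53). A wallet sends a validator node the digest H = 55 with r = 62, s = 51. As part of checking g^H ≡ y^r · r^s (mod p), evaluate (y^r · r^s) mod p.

15

53^2 = 2809 ≡ 35
53^4 ≡ 35^2 = 1225 ≡ 57
53^8 ≡ 57^2 = 3249 ≡ 37
53^16 ≡ 37^2 = 1369 ≡ 55
53^32 ≡ 55^2 = 3025 ≡ 32
62 = 32 + 16 + 8 + 4 + 2, so 53^62 ≡ 32·55·37·57·35 ≡ 23 (mod 73)
62^2 = 3844 ≡ 48
62^4 ≡ 48^2 = 2304 ≡ 41
62^8 ≡ 41^2 = 1681 ≡ 2
62^16 ≡ 2^2 = 4
62^32 ≡ 4^2 = 16
51 = 32 + 16 + 2 + 1, so 62^51 ≡ 16·4·48·62 ≡ 7 (mod 73)
y^r · r^s ≡ 23·7 = 161 ≡ 15 (mod 73)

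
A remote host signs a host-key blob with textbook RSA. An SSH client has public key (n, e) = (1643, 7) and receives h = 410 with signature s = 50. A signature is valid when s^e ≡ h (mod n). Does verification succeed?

passes

s^2 ≡ 50^2 = 2500 ≡ 857
s^4 ≡ 857^2 = 734449 ≡ 28
7 = 4 + 2 + 1, so s^7 ≡ 28·857·50 ≡ 410 (mod 1643)
410 = h, so the signature checks out.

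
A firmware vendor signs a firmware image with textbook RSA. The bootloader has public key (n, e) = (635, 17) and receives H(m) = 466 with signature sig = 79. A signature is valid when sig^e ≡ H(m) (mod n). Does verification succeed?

sig^2 ≡ 79^2 = 6241 ≡ 526
sig^4 ≡ 526^2 = 276676 ≡ 451
sig^8 ≡ 451^2 = 203401 ≡ 201
sig^16 ≡ 201^2 = 40401 ≡ 396
17 = 16 + 1, so sig^17 ≡ 396·79 ≡ 169 (mod 635)
sig^17 mod 635 = 169, but H(m) = 466.

fails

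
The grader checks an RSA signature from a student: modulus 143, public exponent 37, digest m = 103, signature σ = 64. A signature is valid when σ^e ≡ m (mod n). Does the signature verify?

Squares mod 143: σ^1≡64, σ^2≡92, σ^4≡27, σ^8≡14, σ^16≡53, σ^32≡92
37 = 32 + 4 + 1, so σ^37 ≡ 92·27·64 ≡ 103 (mod 143)
103 = m, so the signature checks out.

verifies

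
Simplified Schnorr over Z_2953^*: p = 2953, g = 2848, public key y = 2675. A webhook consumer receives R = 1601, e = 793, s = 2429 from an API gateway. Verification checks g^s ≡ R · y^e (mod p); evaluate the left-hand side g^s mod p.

2848^2 = 8111104 ≡ 2166
2848^4 ≡ 2166^2 = 4691556 ≡ 2192
2848^8 ≡ 2192^2 = 4804864 ≡ 333
2848^16 ≡ 333^2 = 110889 ≡ 1628
2848^32 ≡ 1628^2 = 2650384 ≡ 1543
2848^64 ≡ 1543^2 = 2380849 ≡ 731
2848^128 ≡ 731^2 = 534361 ≡ 2821
2848^256 ≡ 2821^2 = 7958041 ≡ 2659
2848^512 ≡ 2659^2 = 7070281 ≡ 799
2848^1024 ≡ 799^2 = 638401 ≡ 553
2848^2048 ≡ 553^2 = 305809 ≡ 1650
2429 = 2048 + 256 + 64 + 32 + 16 + 8 + 4 + 1, so 2848^2429 ≡ 1650·2659·731·1543·1628·333·2192·2848 ≡ 1379 (mod 2953)

1379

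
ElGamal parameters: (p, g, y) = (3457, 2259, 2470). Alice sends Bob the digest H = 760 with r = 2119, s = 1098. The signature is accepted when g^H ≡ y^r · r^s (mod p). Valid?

yes

Left side g^H mod p:
2259^2 = 5103081 ≡ 549
2259^4 ≡ 549^2 = 301401 ≡ 642
2259^8 ≡ 642^2 = 412164 ≡ 781
2259^16 ≡ 781^2 = 609961 ≡ 1529
2259^32 ≡ 1529^2 = 2337841 ≡ 909
2259^64 ≡ 909^2 = 826281 ≡ 58
2259^128 ≡ 58^2 = 3364
2259^256 ≡ 3364^2 = 11316496 ≡ 1735
2259^512 ≡ 1735^2 = 3010225 ≡ 2635
760 = 512 + 128 + 64 + 32 + 16 + 8, so 2259^760 ≡ 2635·3364·58·909·1529·781 ≡ 2618 (mod 3457)
Right side y^r · r^s mod p:
2470^2 = 6100900 ≡ 2752
2470^4 ≡ 2752^2 = 7573504 ≡ 2674
2470^8 ≡ 2674^2 = 7150276 ≡ 1200
2470^16 ≡ 1200^2 = 1440000 ≡ 1888
2470^32 ≡ 1888^2 = 3564544 ≡ 377
2470^64 ≡ 377^2 = 142129 ≡ 392
2470^128 ≡ 392^2 = 153664 ≡ 1556
2470^256 ≡ 1556^2 = 2421136 ≡ 1236
2470^512 ≡ 1236^2 = 1527696 ≡ 3159
2470^1024 ≡ 3159^2 = 9979281 ≡ 2379
2470^2048 ≡ 2379^2 = 5659641 ≡ 532
2119 = 2048 + 64 + 4 + 2 + 1, so 2470^2119 ≡ 532·392·2674·2752·2470 ≡ 798 (mod 3457)
2119^2 = 4490161 ≡ 2975
2119^4 ≡ 2975^2 = 8850625 ≡ 705
2119^8 ≡ 705^2 = 497025 ≡ 2674
2119^16 ≡ 2674^2 = 7150276 ≡ 1200
2119^32 ≡ 1200^2 = 1440000 ≡ 1888
2119^64 ≡ 1888^2 = 3564544 ≡ 377
2119^128 ≡ 377^2 = 142129 ≡ 392
2119^256 ≡ 392^2 = 153664 ≡ 1556
2119^512 ≡ 1556^2 = 2421136 ≡ 1236
2119^1024 ≡ 1236^2 = 1527696 ≡ 3159
1098 = 1024 + 64 + 8 + 2, so 2119^1098 ≡ 3159·377·2674·2975 ≡ 2126 (mod 3457)
798·2126 = 1696548 ≡ 2618 (mod 3457)
2618 ≡ 2618 (mod 3457), so the signature is genuine.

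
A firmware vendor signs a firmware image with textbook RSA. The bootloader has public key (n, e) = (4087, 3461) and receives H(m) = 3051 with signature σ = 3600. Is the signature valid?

valid

σ^2 ≡ 3600^2 = 12960000 ≡ 123
σ^4 ≡ 123^2 = 15129 ≡ 2868
σ^8 ≡ 2868^2 = 8225424 ≡ 2380
σ^16 ≡ 2380^2 = 5664400 ≡ 3905
σ^32 ≡ 3905^2 = 15249025 ≡ 428
σ^64 ≡ 428^2 = 183184 ≡ 3356
σ^128 ≡ 3356^2 = 11262736 ≡ 3051
σ^256 ≡ 3051^2 = 9308601 ≡ 2502
σ^512 ≡ 2502^2 = 6260004 ≡ 2807
σ^1024 ≡ 2807^2 = 7879249 ≡ 3600
σ^2048 ≡ 3600^2 = 12960000 ≡ 123
3461 = 2048 + 1024 + 256 + 128 + 4 + 1, so σ^3461 ≡ 123·3600·2502·3051·2868·3600 ≡ 3051 (mod 4087)
3051 = H(m), so the signature checks out.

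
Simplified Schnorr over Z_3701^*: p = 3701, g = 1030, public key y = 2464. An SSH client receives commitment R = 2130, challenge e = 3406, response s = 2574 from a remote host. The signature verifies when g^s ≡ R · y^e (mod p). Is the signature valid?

invalid

g^s mod p:
1030^2 = 1060900 ≡ 2414
1030^4 ≡ 2414^2 = 5827396 ≡ 2022
1030^8 ≡ 2022^2 = 4088484 ≡ 2580
1030^16 ≡ 2580^2 = 6656400 ≡ 2002
1030^32 ≡ 2002^2 = 4008004 ≡ 3522
1030^64 ≡ 3522^2 = 12404484 ≡ 2433
1030^128 ≡ 2433^2 = 5919489 ≡ 1590
1030^256 ≡ 1590^2 = 2528100 ≡ 317
1030^512 ≡ 317^2 = 100489 ≡ 562
1030^1024 ≡ 562^2 = 315844 ≡ 1259
1030^2048 ≡ 1259^2 = 1585081 ≡ 1053
2574 = 2048 + 512 + 8 + 4 + 2, so 1030^2574 ≡ 1053·562·2580·2022·2414 ≡ 993 (mod 3701)
R · y^e mod p:
2464^2 = 6071296 ≡ 1656
2464^4 ≡ 1656^2 = 2742336 ≡ 3596
2464^8 ≡ 3596^2 = 12931216 ≡ 3623
2464^16 ≡ 3623^2 = 13126129 ≡ 2383
2464^32 ≡ 2383^2 = 5678689 ≡ 1355
2464^64 ≡ 1355^2 = 1836025 ≡ 329
2464^128 ≡ 329^2 = 108241 ≡ 912
2464^256 ≡ 912^2 = 831744 ≡ 2720
2464^512 ≡ 2720^2 = 7398400 ≡ 101
2464^1024 ≡ 101^2 = 10201 ≡ 2799
2464^2048 ≡ 2799^2 = 7834401 ≡ 3085
3406 = 2048 + 1024 + 256 + 64 + 8 + 4 + 2, so 2464^3406 ≡ 3085·2799·2720·329·3623·3596·1656 ≡ 2461 (mod 3701)
2130·2461 = 5241930 ≡ 1314 (mod 3701)
993 ≠ 1314; the check fails.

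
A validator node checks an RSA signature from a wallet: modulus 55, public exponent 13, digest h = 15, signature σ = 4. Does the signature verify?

Squares mod 55: σ^1≡4, σ^2≡16, σ^4≡36, σ^8≡31
13 = 8 + 4 + 1, so σ^13 ≡ 31·36·4 ≡ 9 (mod 55)
9 ≠ 15, so verification fails.

does not verify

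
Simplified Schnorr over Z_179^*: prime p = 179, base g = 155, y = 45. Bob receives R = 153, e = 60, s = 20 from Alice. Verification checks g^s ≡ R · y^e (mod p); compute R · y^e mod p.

151

Squares mod 179: 45^1≡45, 45^2≡56, 45^4≡93, 45^8≡57, 45^16≡27, 45^32≡13
60 = 32 + 16 + 8 + 4, so 45^60 ≡ 13·27·57·93 ≡ 125 (mod 179)
R · y^e ≡ 153·125 = 19125 ≡ 151 (mod 179)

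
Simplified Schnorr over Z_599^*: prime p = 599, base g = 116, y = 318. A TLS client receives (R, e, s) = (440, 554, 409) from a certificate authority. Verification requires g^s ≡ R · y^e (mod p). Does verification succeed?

g^s mod p:
116^2 = 13456 ≡ 278
116^4 ≡ 278^2 = 77284 ≡ 13
116^8 ≡ 13^2 = 169
116^16 ≡ 169^2 = 28561 ≡ 408
116^32 ≡ 408^2 = 166464 ≡ 541
116^64 ≡ 541^2 = 292681 ≡ 369
116^128 ≡ 369^2 = 136161 ≡ 188
116^256 ≡ 188^2 = 35344 ≡ 3
409 = 256 + 128 + 16 + 8 + 1, so 116^409 ≡ 3·188·408·169·116 ≡ 525 (mod 599)
R · y^e mod p:
318^2 = 101124 ≡ 492
318^4 ≡ 492^2 = 242064 ≡ 68
318^8 ≡ 68^2 = 4624 ≡ 431
318^16 ≡ 431^2 = 185761 ≡ 71
318^32 ≡ 71^2 = 5041 ≡ 249
318^64 ≡ 249^2 = 62001 ≡ 304
318^128 ≡ 304^2 = 92416 ≡ 170
318^256 ≡ 170^2 = 28900 ≡ 148
318^512 ≡ 148^2 = 21904 ≡ 340
554 = 512 + 32 + 8 + 2, so 318^554 ≡ 340·249·431·492 ≡ 8 (mod 599)
440·8 = 3520 ≡ 525 (mod 599)
525 ≡ 525 (mod 599); signature holds.

passes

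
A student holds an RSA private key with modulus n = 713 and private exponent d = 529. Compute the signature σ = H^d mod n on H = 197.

Squares mod 713: H^1≡197, H^2≡307, H^4≡133, H^8≡577, H^16≡671, H^32≡338, H^64≡164, H^128≡515, H^256≡702, H^512≡121
529 = 512 + 16 + 1, so H^529 ≡ 121·671·197 ≡ 611 (mod 713)

611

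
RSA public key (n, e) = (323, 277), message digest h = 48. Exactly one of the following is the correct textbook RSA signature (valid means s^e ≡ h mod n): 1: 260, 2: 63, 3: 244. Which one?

Candidate 1: 260^277 mod 323 = 48
  → matches h = 48
Candidate 2: 63^277 mod 323 = 275
Candidate 3: 244^277 mod 323 = 245

1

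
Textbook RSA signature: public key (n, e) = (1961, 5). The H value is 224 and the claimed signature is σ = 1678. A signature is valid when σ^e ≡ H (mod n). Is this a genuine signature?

forged

σ^5 mod 1961 = 1737
σ^5 mod 1961 = 1737, but H = 224.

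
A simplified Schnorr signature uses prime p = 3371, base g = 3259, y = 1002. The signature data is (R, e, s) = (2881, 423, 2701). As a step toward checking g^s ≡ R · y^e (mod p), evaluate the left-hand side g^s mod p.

3320

3259^2 = 10621081 ≡ 2431
3259^4 ≡ 2431^2 = 5909761 ≡ 398
3259^8 ≡ 398^2 = 158404 ≡ 3338
3259^16 ≡ 3338^2 = 11142244 ≡ 1089
3259^32 ≡ 1089^2 = 1185921 ≡ 2700
3259^64 ≡ 2700^2 = 7290000 ≡ 1898
3259^128 ≡ 1898^2 = 3602404 ≡ 2176
3259^256 ≡ 2176^2 = 4734976 ≡ 2092
3259^512 ≡ 2092^2 = 4376464 ≡ 906
3259^1024 ≡ 906^2 = 820836 ≡ 1683
3259^2048 ≡ 1683^2 = 2832489 ≡ 849
2701 = 2048 + 512 + 128 + 8 + 4 + 1, so 3259^2701 ≡ 849·906·2176·3338·398·3259 ≡ 3320 (mod 3371)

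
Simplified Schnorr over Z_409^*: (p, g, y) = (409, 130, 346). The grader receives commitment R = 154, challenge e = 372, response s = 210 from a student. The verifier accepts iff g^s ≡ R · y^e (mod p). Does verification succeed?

g^s mod p:
130^2 = 16900 ≡ 131
130^4 ≡ 131^2 = 17161 ≡ 392
130^8 ≡ 392^2 = 153664 ≡ 289
130^16 ≡ 289^2 = 83521 ≡ 85
130^32 ≡ 85^2 = 7225 ≡ 272
130^64 ≡ 272^2 = 73984 ≡ 364
130^128 ≡ 364^2 = 132496 ≡ 389
210 = 128 + 64 + 16 + 2, so 130^210 ≡ 389·364·85·131 ≡ 182 (mod 409)
R · y^e mod p:
346^2 = 119716 ≡ 288
346^4 ≡ 288^2 = 82944 ≡ 326
346^8 ≡ 326^2 = 106276 ≡ 345
346^16 ≡ 345^2 = 119025 ≡ 6
346^32 ≡ 6^2 = 36
346^64 ≡ 36^2 = 1296 ≡ 69
346^128 ≡ 69^2 = 4761 ≡ 262
346^256 ≡ 262^2 = 68644 ≡ 341
372 = 256 + 64 + 32 + 16 + 4, so 346^372 ≡ 341·69·36·6·326 ≡ 373 (mod 409)
154·373 = 57442 ≡ 182 (mod 409)
182 ≡ 182 (mod 409); signature holds.

passes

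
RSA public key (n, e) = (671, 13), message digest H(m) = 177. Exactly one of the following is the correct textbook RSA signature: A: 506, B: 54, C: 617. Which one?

C

Candidate A: Squares mod 671: 506^1≡506, 506^2≡385, 506^4≡605, 506^8≡330; 13 = 8 + 4 + 1, so 506^13 ≡ 330·605·506 ≡ 495 (mod 671)
Candidate B: Squares mod 671: 54^1≡54, 54^2≡232, 54^4≡144, 54^8≡606; 13 = 8 + 4 + 1, so 54^13 ≡ 606·144·54 ≡ 494 (mod 671)
Candidate C: Squares mod 671: 617^1≡617, 617^2≡232, 617^4≡144, 617^8≡606; 13 = 8 + 4 + 1, so 617^13 ≡ 606·144·617 ≡ 177 (mod 671)
  → matches H(m) = 177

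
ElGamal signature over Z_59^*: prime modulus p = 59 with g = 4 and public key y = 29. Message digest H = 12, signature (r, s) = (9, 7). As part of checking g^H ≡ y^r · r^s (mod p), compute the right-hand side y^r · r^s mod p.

29^9 mod 59 = 28
9^7 mod 59 = 16
y^r · r^s ≡ 28·16 = 448 ≡ 35 (mod 59)

35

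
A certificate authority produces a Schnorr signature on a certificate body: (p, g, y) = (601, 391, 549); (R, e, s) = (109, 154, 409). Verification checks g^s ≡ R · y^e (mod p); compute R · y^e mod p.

Squares mod 601: 549^1≡549, 549^2≡300, 549^4≡451, 549^8≡263, 549^16≡54, 549^32≡512, 549^64≡108, 549^128≡245
154 = 128 + 16 + 8 + 2, so 549^154 ≡ 245·54·263·300 ≡ 150 (mod 601)
R · y^e ≡ 109·150 = 16350 ≡ 123 (mod 601)

123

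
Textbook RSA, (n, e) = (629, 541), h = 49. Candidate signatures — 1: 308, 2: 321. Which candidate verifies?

1

Candidate 1: Squares mod 629: 308^1≡308, 308^2≡514, 308^4≡16, 308^8≡256, 308^16≡120, 308^32≡562, 308^64≡86, 308^128≡477, 308^256≡460, 308^512≡256; 541 = 512 + 16 + 8 + 4 + 1, so 308^541 ≡ 256·120·256·16·308 ≡ 49 (mod 629)
  → matches h = 49
Candidate 2: Squares mod 629: 321^1≡321, 321^2≡514, 321^4≡16, 321^8≡256, 321^16≡120, 321^32≡562, 321^64≡86, 321^128≡477, 321^256≡460, 321^512≡256; 541 = 512 + 16 + 8 + 4 + 1, so 321^541 ≡ 256·120·256·16·321 ≡ 580 (mod 629)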